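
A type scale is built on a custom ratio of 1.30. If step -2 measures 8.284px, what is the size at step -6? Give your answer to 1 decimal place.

2.9px

Moving from step -2 to step -6 is 4 steps down, so divide by r⁴.
8.284 ÷ 1.30⁴ = 8.284 ÷ 2.85610 ≈ 2.900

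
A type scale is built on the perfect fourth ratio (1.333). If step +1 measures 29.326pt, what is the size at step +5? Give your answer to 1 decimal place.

92.6pt

29.326 × 1.333⁴ = 29.326 × 3.15733 ≈ 92.592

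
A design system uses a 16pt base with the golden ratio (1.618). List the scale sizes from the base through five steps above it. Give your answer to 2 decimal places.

16.00pt, 25.89pt, 41.89pt, 67.77pt, 109.66pt, 177.42pt

Step 0: 16pt
Step 1: 16.0 × 1.618 = 25.89
Step 2: 16.0 × 1.618² = 41.89
Step 3: 16.0 × 1.618³ = 67.77
Step 4: 16.0 × 1.618⁴ = 109.66
Step 5: 16.0 × 1.618⁵ = 177.42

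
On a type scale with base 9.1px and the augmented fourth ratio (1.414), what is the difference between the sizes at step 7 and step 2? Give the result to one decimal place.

Step 2: 9.1 × 1.414² = 18.195px
Step 7: 9.1 × 1.414⁷ = 102.846px
Difference: 102.846 − 18.195 = 84.651px

84.7px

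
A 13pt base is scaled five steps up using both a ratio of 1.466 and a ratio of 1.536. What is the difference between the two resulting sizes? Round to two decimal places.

23.12pt

At 1.466: 13.0 × 1.466⁵ = 88.0265pt
At 1.536: 13.0 × 1.536⁵ = 111.1474pt
Difference: 111.1474 − 88.0265 = 23.1209pt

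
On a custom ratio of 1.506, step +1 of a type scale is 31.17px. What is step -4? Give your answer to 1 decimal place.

4.0px

31.17 ÷ 1.506⁵ = 31.17 ÷ 7.74684 ≈ 4.024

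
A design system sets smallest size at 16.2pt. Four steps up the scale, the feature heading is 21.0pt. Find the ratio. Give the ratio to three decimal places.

The ratio satisfies 16.2 × r⁴ = 21.0, so r = (21.0 / 16.2)^(1/4).
r = 1.2963^(1/4) ≈ 1.0670

1.067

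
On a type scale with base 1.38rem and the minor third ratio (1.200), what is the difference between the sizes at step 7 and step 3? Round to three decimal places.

Step 3: 1.38 × 1.200³ = 2.38464rem
Step 7: 1.38 × 1.200⁷ = 4.94479rem
Difference: 4.94479 − 2.38464 = 2.56015rem

2.560rem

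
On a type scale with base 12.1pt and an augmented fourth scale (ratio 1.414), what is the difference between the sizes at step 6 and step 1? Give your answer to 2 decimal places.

Step 1: 12.1 × 1.414 = 17.1094pt
Step 6: 12.1 × 1.414⁶ = 96.7123pt
Difference: 96.7123 − 17.1094 = 79.6029pt

79.60pt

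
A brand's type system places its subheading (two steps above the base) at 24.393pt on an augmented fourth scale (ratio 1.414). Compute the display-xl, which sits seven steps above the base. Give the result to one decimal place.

137.9pt

The gap is 7 − (2) = 5 steps, so the factor is 1.414^5.
24.393 × 1.414⁵ = 24.393 × 5.65258 ≈ 137.883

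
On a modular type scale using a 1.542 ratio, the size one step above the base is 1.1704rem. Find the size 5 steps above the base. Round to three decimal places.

6.617rem

The gap is 5 − (1) = 4 steps, so the factor is 1.542^4.
1.1704 × 1.542⁴ = 1.1704 × 5.65376 ≈ 6.617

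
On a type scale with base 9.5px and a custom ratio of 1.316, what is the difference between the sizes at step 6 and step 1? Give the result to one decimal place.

Step 1: 9.5 × 1.316 = 12.502px
Step 6: 9.5 × 1.316⁶ = 49.347px
Difference: 49.347 − 12.502 = 36.845px

36.8px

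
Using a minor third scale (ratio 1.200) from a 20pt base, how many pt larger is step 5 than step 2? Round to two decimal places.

Step 2: 20.0 × 1.200² = 28.8000pt
Step 5: 20.0 × 1.200⁵ = 49.7664pt
Difference: 49.7664 − 28.8000 = 20.9664pt

20.97pt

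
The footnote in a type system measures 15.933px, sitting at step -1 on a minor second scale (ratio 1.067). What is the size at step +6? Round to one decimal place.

15.933 × 1.067⁷ = 15.933 × 1.57453 ≈ 25.087

25.1px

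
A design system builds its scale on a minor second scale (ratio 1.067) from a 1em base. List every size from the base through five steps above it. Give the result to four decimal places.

1.0000em, 1.0670em, 1.1385em, 1.2148em, 1.2962em, 1.3830em

Step 0: 1em
Step 1: 1.0 × 1.067 = 1.0670
Step 2: 1.0 × 1.067² = 1.1385
Step 3: 1.0 × 1.067³ = 1.2148
Step 4: 1.0 × 1.067⁴ = 1.2962
Step 5: 1.0 × 1.067⁵ = 1.3830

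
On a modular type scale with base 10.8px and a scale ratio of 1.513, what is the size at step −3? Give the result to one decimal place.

Every step multiplies by the scale ratio.
10.8 ÷ 1.513³ = 10.8 ÷ 3.46351 ≈ 3.12

3.1px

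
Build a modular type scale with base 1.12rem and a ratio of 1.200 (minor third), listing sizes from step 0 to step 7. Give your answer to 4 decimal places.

Step 0: 1.12rem
Step 1: 1.12 × 1.200 = 1.3440
Step 2: 1.12 × 1.200² = 1.6128
Step 3: 1.12 × 1.200³ = 1.9354
Step 4: 1.12 × 1.200⁴ = 2.3224
Step 5: 1.12 × 1.200⁵ = 2.7869
Step 6: 1.12 × 1.200⁶ = 3.3443
Step 7: 1.12 × 1.200⁷ = 4.0132

1.1200rem, 1.3440rem, 1.6128rem, 1.9354rem, 2.3224rem, 2.7869rem, 3.3443rem, 4.0132rem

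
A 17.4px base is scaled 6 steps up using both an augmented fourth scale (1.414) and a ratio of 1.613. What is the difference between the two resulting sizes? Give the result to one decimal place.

167.4px

Augmented fourth: 17.4 × 1.414⁶ = 139.074px
At 1.613: 17.4 × 1.613⁶ = 306.447px
Difference: 306.447 − 139.074 = 167.373px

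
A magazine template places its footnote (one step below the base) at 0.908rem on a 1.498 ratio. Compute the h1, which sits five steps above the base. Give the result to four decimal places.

The gap is 5 − (-1) = 6 steps, so the factor is 1.498^6.
0.908 × 1.498⁶ = 0.908 × 11.29980 ≈ 10.2602

10.2602rem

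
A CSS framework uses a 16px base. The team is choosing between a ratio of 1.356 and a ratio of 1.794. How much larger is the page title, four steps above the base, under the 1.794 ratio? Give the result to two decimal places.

111.64px

At 1.356: 16.0 × 1.356⁴ = 54.0952px
At 1.794: 16.0 × 1.794⁴ = 165.7333px
Difference: 165.7333 − 54.0952 = 111.6381px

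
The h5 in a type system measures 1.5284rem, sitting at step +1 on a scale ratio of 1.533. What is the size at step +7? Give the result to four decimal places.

19.8376rem

1.5284 × 1.533⁶ = 1.5284 × 12.97935 ≈ 19.8376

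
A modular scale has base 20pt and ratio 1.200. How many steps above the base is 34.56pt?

1.200ⁿ = 34.56 / 20 = 1.7280
n = ln(1.7280) / ln(1.200) = 0.5470 / 0.1823 ≈ 3.00

3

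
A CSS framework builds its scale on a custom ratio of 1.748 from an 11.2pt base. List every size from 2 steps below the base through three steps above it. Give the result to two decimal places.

3.67pt, 6.41pt, 11.20pt, 19.58pt, 34.22pt, 59.82pt

Step -2: 11.2 ÷ 1.748² = 3.67
Step -1: 11.2 ÷ 1.748 = 6.41
Step 0: 11.2pt
Step 1: 11.2 × 1.748 = 19.58
Step 2: 11.2 × 1.748² = 34.22
Step 3: 11.2 × 1.748³ = 59.82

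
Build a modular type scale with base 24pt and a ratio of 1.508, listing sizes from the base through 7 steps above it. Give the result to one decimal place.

Step 0: 24pt
Step 1: 24.0 × 1.508 = 36.2
Step 2: 24.0 × 1.508² = 54.6
Step 3: 24.0 × 1.508³ = 82.3
Step 4: 24.0 × 1.508⁴ = 124.1
Step 5: 24.0 × 1.508⁵ = 187.2
Step 6: 24.0 × 1.508⁶ = 282.2
Step 7: 24.0 × 1.508⁷ = 425.6

24.0pt, 36.2pt, 54.6pt, 82.3pt, 124.1pt, 187.2pt, 282.2pt, 425.6pt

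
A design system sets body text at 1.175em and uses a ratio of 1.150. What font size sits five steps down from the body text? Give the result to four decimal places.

1.175 ÷ 1.150⁵ = 1.175 ÷ 2.01136 ≈ 0.5842

0.5842em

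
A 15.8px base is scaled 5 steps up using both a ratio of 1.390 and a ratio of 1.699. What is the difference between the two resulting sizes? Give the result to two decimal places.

At 1.390: 15.8 × 1.390⁵ = 81.9844px
At 1.699: 15.8 × 1.699⁵ = 223.6784px
Difference: 223.6784 − 81.9844 = 141.6940px

141.69px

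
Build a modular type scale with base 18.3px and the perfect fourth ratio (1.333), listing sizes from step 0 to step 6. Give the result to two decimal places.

Step 0: 18.3px
Step 1: 18.3 × 1.333 = 24.39
Step 2: 18.3 × 1.333² = 32.52
Step 3: 18.3 × 1.333³ = 43.35
Step 4: 18.3 × 1.333⁴ = 57.78
Step 5: 18.3 × 1.333⁵ = 77.02
Step 6: 18.3 × 1.333⁶ = 102.67

18.30px, 24.39px, 32.52px, 43.35px, 57.78px, 77.02px, 102.67px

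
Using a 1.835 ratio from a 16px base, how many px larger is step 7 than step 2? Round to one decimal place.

1067.0px

Step 2: 16.0 × 1.835² = 53.876px
Step 7: 16.0 × 1.835⁷ = 1120.914px
Difference: 1120.914 − 53.876 = 1067.038px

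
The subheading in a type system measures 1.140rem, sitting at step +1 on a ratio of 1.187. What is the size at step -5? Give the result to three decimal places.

0.408rem

1.140 ÷ 1.187⁶ = 1.140 ÷ 2.79708 ≈ 0.408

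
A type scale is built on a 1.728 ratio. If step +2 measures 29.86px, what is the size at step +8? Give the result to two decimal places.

794.97px

The gap is 8 − (2) = 6 steps, so the factor is 1.728^6.
29.86 × 1.728⁶ = 29.86 × 26.62333 ≈ 794.973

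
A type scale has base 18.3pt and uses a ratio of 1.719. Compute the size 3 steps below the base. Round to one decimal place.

3.6pt

18.3 ÷ 1.719³ = 18.3 ÷ 5.07958 ≈ 3.60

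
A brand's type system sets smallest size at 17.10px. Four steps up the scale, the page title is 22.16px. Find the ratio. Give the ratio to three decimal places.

1.067

The ratio satisfies 17.10 × r⁴ = 22.16, so r = (22.16 / 17.10)^(1/4).
r = 1.2959^(1/4) ≈ 1.0669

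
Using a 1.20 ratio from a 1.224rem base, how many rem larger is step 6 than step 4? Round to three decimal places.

1.117rem

Step 4: 1.224 × 1.20⁴ = 2.53809rem
Step 6: 1.224 × 1.20⁶ = 3.65484rem
Difference: 3.65484 − 2.53809 = 1.11675rem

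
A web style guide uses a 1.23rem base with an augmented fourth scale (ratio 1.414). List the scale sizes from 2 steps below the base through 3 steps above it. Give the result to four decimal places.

0.6152rem, 0.8699rem, 1.2300rem, 1.7392rem, 2.4593rem, 3.4774rem

Step -2: 1.23 ÷ 1.414² = 0.6152
Step -1: 1.23 ÷ 1.414 = 0.8699
Step 0: 1.23rem
Step 1: 1.23 × 1.414 = 1.7392
Step 2: 1.23 × 1.414² = 2.4593
Step 3: 1.23 × 1.414³ = 3.4774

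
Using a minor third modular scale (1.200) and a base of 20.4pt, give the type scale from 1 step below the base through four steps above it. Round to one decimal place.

17.0pt, 20.4pt, 24.5pt, 29.4pt, 35.3pt, 42.3pt

Step -1: 20.4 ÷ 1.200 = 17.0
Step 0: 20.4pt
Step 1: 20.4 × 1.200 = 24.5
Step 2: 20.4 × 1.200² = 29.4
Step 3: 20.4 × 1.200³ = 35.3
Step 4: 20.4 × 1.200⁴ = 42.3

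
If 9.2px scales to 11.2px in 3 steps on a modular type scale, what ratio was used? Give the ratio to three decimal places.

The ratio satisfies 9.2 × r³ = 11.2, so r = (11.2 / 9.2)^(1/3).
r = 1.2174^(1/3) ≈ 1.0678

1.068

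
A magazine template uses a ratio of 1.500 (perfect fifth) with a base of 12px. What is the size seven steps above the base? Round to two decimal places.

12.0 × 1.500⁷ = 12.0 × 17.08594 ≈ 205.03

205.03px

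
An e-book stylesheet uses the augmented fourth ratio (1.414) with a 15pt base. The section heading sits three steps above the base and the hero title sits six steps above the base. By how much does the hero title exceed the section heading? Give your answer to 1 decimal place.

77.5pt

Step 3: 15.0 × 1.414³ = 42.407pt
Step 6: 15.0 × 1.414⁶ = 119.891pt
Difference: 119.891 − 42.407 = 77.484pt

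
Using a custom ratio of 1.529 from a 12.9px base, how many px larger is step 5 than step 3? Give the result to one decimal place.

Step 3: 12.9 × 1.529³ = 46.112px
Step 5: 12.9 × 1.529⁵ = 107.802px
Difference: 107.802 − 46.112 = 61.690px

61.7px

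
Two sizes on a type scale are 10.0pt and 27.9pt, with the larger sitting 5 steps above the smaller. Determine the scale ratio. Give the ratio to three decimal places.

1.228

r⁵ = 27.9 / 10.0, so r = (27.9/10.0)^(1/5).
r = 2.7900^(1/5) ≈ 1.2278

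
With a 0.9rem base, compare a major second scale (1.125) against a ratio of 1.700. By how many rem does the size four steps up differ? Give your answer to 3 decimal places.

6.075rem

Major second: 0.9 × 1.125⁴ = 1.44163rem
At 1.700: 0.9 × 1.700⁴ = 7.51689rem
Difference: 7.51689 − 1.44163 = 6.07526rem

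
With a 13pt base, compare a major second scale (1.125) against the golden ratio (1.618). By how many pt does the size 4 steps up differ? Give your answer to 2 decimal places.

68.27pt

Major second: 13.0 × 1.125⁴ = 20.8235pt
Golden ratio: 13.0 × 1.618⁴ = 89.0958pt
Difference: 89.0958 − 20.8235 = 68.2723pt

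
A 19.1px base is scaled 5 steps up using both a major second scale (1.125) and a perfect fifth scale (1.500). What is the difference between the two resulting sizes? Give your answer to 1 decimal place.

110.6px

Major second: 19.1 × 1.125⁵ = 34.419px
Perfect fifth: 19.1 × 1.500⁵ = 145.041px
Difference: 145.041 − 34.419 = 110.622px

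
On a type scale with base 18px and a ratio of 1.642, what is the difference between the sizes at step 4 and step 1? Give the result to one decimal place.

Step 1: 18.0 × 1.642 = 29.556px
Step 4: 18.0 × 1.642⁴ = 130.847px
Difference: 130.847 − 29.556 = 101.291px

101.3px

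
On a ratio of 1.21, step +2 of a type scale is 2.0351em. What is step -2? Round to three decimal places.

0.949em

2.0351 ÷ 1.21⁴ = 2.0351 ÷ 2.14359 ≈ 0.949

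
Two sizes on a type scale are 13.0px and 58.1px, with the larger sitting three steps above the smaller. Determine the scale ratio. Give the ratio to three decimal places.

The ratio satisfies 13.0 × r³ = 58.1, so r = (58.1 / 13.0)^(1/3).
r = 4.4692^(1/3) ≈ 1.6472

1.647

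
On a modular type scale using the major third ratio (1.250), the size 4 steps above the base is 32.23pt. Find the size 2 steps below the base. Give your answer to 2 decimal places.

The gap is -2 − (4) = -6 steps, so the factor is 1.250^-6.
32.23 ÷ 1.250⁶ = 32.23 ÷ 3.81470 ≈ 8.449

8.45pt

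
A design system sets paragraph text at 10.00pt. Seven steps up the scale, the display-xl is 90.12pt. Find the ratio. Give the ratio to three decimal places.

The ratio satisfies 10.00 × r⁷ = 90.12, so r = (90.12 / 10.00)^(1/7).
r = 9.0120^(1/7) ≈ 1.3690

1.369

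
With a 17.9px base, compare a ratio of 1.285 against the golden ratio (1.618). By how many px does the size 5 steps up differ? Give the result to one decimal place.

135.8px

At 1.285: 17.9 × 1.285⁵ = 62.715px
Golden ratio: 17.9 × 1.618⁵ = 198.493px
Difference: 198.493 − 62.715 = 135.778px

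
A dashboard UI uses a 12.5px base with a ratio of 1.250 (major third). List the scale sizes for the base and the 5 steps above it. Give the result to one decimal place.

Step 0: 12.5px
Step 1: 12.5 × 1.250 = 15.6
Step 2: 12.5 × 1.250² = 19.5
Step 3: 12.5 × 1.250³ = 24.4
Step 4: 12.5 × 1.250⁴ = 30.5
Step 5: 12.5 × 1.250⁵ = 38.1

12.5px, 15.6px, 19.5px, 24.4px, 30.5px, 38.1px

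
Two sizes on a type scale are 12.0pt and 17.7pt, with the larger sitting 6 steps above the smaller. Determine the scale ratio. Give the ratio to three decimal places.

The ratio satisfies 12.0 × r⁶ = 17.7, so r = (17.7 / 12.0)^(1/6).
r = 1.4750^(1/6) ≈ 1.0669

1.067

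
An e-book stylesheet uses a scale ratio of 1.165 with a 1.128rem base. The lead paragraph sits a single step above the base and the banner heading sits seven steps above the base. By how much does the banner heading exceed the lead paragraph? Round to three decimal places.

1.971rem

Step 1: 1.128 × 1.165 = 1.31412rem
Step 7: 1.128 × 1.165⁷ = 3.28542rem
Difference: 3.28542 − 1.31412 = 1.97130rem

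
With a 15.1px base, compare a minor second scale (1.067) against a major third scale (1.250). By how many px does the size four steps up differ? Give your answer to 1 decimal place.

17.3px

Minor second: 15.1 × 1.067⁴ = 19.572px
Major third: 15.1 × 1.250⁴ = 36.865px
Difference: 36.865 − 19.572 = 17.293px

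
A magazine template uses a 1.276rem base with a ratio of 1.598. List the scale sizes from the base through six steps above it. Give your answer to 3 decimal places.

1.276rem, 2.039rem, 3.258rem, 5.207rem, 8.321rem, 13.296rem, 21.248rem

Step 0: 1.276rem
Step 1: 1.276 × 1.598 = 2.039
Step 2: 1.276 × 1.598² = 3.258
Step 3: 1.276 × 1.598³ = 5.207
Step 4: 1.276 × 1.598⁴ = 8.321
Step 5: 1.276 × 1.598⁵ = 13.296
Step 6: 1.276 × 1.598⁶ = 21.248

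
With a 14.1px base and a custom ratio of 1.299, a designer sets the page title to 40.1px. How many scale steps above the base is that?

1.299ⁿ = 40.1 / 14.1 = 2.8440
n = ln(2.8440) / ln(1.299) = 1.0452 / 0.2616 ≈ 4.00

4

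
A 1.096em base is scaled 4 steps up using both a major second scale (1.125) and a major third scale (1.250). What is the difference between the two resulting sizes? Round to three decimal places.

Major second: 1.096 × 1.125⁴ = 1.75558em
Major third: 1.096 × 1.250⁴ = 2.67578em
Difference: 2.67578 − 1.75558 = 0.92020em

0.920em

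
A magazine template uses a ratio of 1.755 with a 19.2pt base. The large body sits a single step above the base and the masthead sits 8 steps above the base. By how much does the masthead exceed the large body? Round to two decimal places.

Step 1: 19.2 × 1.755 = 33.6960pt
Step 8: 19.2 × 1.755⁸ = 1727.8984pt
Difference: 1727.8984 − 33.6960 = 1694.2024pt

1694.20pt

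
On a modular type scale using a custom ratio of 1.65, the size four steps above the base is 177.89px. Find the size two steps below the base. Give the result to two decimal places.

177.89 ÷ 1.65⁶ = 177.89 ÷ 20.17919 ≈ 8.816

8.82px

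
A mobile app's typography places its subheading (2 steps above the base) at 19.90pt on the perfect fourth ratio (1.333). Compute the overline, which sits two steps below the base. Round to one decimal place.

6.3pt

19.90 ÷ 1.333⁴ = 19.90 ÷ 3.15733 ≈ 6.303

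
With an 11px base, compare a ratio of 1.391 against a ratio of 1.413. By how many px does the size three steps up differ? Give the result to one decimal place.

At 1.391: 11.0 × 1.391³ = 29.606px
At 1.413: 11.0 × 1.413³ = 31.033px
Difference: 31.033 − 29.606 = 1.427px

1.4px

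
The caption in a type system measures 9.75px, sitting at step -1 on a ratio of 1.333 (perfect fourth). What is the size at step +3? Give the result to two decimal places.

30.78px

9.75 × 1.333⁴ = 9.75 × 3.15733 ≈ 30.784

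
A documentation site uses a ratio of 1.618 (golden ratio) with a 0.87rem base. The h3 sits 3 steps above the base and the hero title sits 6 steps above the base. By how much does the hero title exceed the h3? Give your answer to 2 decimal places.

11.92rem

Step 3: 0.87 × 1.618³ = 3.6851rem
Step 6: 0.87 × 1.618⁶ = 15.6095rem
Difference: 15.6095 − 3.6851 = 11.9244rem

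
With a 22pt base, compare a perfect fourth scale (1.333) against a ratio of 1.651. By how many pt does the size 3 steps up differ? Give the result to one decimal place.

46.9pt

Perfect fourth: 22.0 × 1.333³ = 52.109pt
At 1.651: 22.0 × 1.651³ = 99.007pt
Difference: 99.007 − 52.109 = 46.898pt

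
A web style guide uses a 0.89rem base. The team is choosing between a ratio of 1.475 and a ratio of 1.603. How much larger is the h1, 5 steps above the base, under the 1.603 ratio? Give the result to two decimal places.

At 1.475: 0.89 × 1.475⁵ = 6.2137rem
At 1.603: 0.89 × 1.603⁵ = 9.4201rem
Difference: 9.4201 − 6.2137 = 3.2064rem

3.21rem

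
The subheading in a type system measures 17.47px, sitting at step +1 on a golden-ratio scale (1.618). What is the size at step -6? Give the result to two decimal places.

17.47 ÷ 1.618⁷ = 17.47 ÷ 29.03017 ≈ 0.602

0.60px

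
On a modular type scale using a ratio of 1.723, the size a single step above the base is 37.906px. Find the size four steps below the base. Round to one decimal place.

2.5px

Moving from step +1 to step -4 is 5 steps down, so divide by r⁵.
37.906 ÷ 1.723⁵ = 37.906 ÷ 15.18541 ≈ 2.496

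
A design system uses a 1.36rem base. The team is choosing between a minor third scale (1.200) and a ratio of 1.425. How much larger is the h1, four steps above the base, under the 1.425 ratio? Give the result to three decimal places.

Minor third: 1.36 × 1.200⁴ = 2.82010rem
At 1.425: 1.36 × 1.425⁴ = 5.60788rem
Difference: 5.60788 − 2.82010 = 2.78778rem

2.788rem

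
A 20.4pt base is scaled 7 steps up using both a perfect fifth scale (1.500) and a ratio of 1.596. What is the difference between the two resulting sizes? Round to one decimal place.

189.5pt

Perfect fifth: 20.4 × 1.500⁷ = 348.553pt
At 1.596: 20.4 × 1.596⁷ = 538.097pt
Difference: 538.097 − 348.553 = 189.544pt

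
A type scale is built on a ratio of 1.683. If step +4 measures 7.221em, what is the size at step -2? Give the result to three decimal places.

0.318em

The gap is -2 − (4) = -6 steps, so the factor is 1.683^-6.
7.221 ÷ 1.683⁶ = 7.221 ÷ 22.72504 ≈ 0.318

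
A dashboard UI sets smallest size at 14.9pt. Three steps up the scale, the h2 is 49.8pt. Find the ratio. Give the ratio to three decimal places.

The ratio satisfies 14.9 × r³ = 49.8, so r = (49.8 / 14.9)^(1/3).
r = 3.3423^(1/3) ≈ 1.4951

1.495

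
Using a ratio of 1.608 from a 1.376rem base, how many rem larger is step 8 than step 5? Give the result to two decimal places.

Step 5: 1.376 × 1.608⁵ = 14.7927rem
Step 8: 1.376 × 1.608⁸ = 61.5045rem
Difference: 61.5045 − 14.7927 = 46.7118rem

46.71rem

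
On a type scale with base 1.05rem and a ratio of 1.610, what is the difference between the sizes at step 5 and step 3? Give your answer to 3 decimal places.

Step 3: 1.05 × 1.610³ = 4.38195rem
Step 5: 1.05 × 1.610⁵ = 11.35844rem
Difference: 11.35844 − 4.38195 = 6.97649rem

6.976rem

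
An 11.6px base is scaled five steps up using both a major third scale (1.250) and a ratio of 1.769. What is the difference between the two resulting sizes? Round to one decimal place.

165.6px

Major third: 11.6 × 1.250⁵ = 35.400px
At 1.769: 11.6 × 1.769⁵ = 200.954px
Difference: 200.954 − 35.400 = 165.554px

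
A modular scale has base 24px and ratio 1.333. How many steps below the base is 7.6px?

4

1.333ⁿ = 24 / 7.6 = 3.1579
n = ln(3.1579) / ln(1.333) = 1.1499 / 0.2874 ≈ 4.00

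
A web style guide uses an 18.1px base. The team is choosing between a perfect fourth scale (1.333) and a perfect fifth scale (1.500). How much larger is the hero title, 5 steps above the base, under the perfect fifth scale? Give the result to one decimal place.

Perfect fourth: 18.1 × 1.333⁵ = 76.178px
Perfect fifth: 18.1 × 1.500⁵ = 137.447px
Difference: 137.447 − 76.178 = 61.269px

61.3px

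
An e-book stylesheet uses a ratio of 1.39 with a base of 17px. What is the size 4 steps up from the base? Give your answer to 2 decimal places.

63.46px

Each step on a modular scale multiplies by the ratio, so the size n steps from the base is base × ratioⁿ.
17.0 × 1.39⁴ = 17.0 × 3.73301 ≈ 63.46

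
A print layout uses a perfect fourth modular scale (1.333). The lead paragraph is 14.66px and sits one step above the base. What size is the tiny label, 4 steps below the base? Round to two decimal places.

The gap is -4 − (1) = -5 steps, so the factor is 1.333^-5.
14.66 ÷ 1.333⁵ = 14.66 ÷ 4.20873 ≈ 3.483

3.48px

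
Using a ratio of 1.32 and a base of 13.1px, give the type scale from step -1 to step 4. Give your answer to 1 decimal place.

9.9px, 13.1px, 17.3px, 22.8px, 30.1px, 39.8px

Step -1: 13.1 ÷ 1.32 = 9.9
Step 0: 13.1px
Step 1: 13.1 × 1.32 = 17.3
Step 2: 13.1 × 1.32² = 22.8
Step 3: 13.1 × 1.32³ = 30.1
Step 4: 13.1 × 1.32⁴ = 39.8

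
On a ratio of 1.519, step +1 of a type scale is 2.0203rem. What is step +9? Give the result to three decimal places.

Moving from step +1 to step +9 is 8 steps up, so multiply by r⁸.
2.0203 × 1.519⁸ = 2.0203 × 28.34407 ≈ 57.264

57.264rem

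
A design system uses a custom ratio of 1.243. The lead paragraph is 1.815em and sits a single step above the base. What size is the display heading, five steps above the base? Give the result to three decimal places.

Moving from step +1 to step +5 is 4 steps up, so multiply by r⁴.
1.815 × 1.243⁴ = 1.815 × 2.38718 ≈ 4.333

4.333em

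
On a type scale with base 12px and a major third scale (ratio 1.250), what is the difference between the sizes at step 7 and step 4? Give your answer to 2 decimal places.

27.92px

Step 4: 12.0 × 1.250⁴ = 29.2969px
Step 7: 12.0 × 1.250⁷ = 57.2205px
Difference: 57.2205 − 29.2969 = 27.9236px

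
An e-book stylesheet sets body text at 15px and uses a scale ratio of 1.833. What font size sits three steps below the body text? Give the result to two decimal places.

2.44px

15.0 ÷ 1.833³ = 15.0 ÷ 6.15868 ≈ 2.44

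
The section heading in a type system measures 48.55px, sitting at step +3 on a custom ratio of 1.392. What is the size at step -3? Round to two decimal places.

6.67px

48.55 ÷ 1.392⁶ = 48.55 ÷ 7.27504 ≈ 6.674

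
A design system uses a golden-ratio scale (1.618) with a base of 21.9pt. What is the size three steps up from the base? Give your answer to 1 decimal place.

Each step on a modular scale multiplies by the ratio, so the size n steps from the base is base × ratioⁿ.
21.9 × 1.618³ = 21.9 × 4.23580 ≈ 92.76

92.8pt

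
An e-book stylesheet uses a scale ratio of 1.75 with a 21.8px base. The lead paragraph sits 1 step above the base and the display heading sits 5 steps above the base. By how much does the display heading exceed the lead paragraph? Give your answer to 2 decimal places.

319.66px

Step 1: 21.8 × 1.75 = 38.1500px
Step 5: 21.8 × 1.75⁵ = 357.8053px
Difference: 357.8053 − 38.1500 = 319.6553px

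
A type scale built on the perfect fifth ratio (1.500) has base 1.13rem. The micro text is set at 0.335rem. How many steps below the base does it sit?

3

1.500ⁿ = 1.13 / 0.335 = 3.3731
n = ln(3.3731) / ln(1.500) = 1.2158 / 0.4055 ≈ 3.00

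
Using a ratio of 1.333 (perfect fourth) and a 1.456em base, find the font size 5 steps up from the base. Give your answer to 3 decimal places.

6.128em

Each step on a modular scale multiplies by the ratio, so the size n steps from the base is base × ratioⁿ.
1.456 × 1.333⁵ = 1.456 × 4.20873 ≈ 6.128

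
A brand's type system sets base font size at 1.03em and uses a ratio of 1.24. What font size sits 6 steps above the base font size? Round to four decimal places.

1.03 × 1.24⁶ = 1.03 × 3.63522 ≈ 3.7443

3.7443em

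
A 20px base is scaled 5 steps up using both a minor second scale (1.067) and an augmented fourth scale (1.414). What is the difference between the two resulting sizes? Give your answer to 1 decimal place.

Minor second: 20.0 × 1.067⁵ = 27.660px
Augmented fourth: 20.0 × 1.414⁵ = 113.052px
Difference: 113.052 − 27.660 = 85.392px

85.4px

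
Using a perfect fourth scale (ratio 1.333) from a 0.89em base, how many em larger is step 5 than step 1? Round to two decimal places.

Step 1: 0.89 × 1.333 = 1.1864em
Step 5: 0.89 × 1.333⁵ = 3.7458em
Difference: 3.7458 − 1.1864 = 2.5594em

2.56em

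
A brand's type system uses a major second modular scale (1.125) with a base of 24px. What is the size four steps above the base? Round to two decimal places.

24.0 × 1.125⁴ = 24.0 × 1.60181 ≈ 38.44

38.44px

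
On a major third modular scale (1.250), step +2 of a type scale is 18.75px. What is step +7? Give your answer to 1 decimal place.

Moving from step +2 to step +7 is 5 steps up, so multiply by r⁵.
18.75 × 1.250⁵ = 18.75 × 3.05176 ≈ 57.220

57.2px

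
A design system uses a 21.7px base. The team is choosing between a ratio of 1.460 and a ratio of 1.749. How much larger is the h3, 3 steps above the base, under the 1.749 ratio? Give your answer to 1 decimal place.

48.6px

At 1.460: 21.7 × 1.460³ = 67.533px
At 1.749: 21.7 × 1.749³ = 116.099px
Difference: 116.099 − 67.533 = 48.566px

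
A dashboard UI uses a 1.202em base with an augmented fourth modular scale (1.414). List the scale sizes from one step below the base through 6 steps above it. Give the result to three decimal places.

0.850em, 1.202em, 1.700em, 2.403em, 3.398em, 4.805em, 6.794em, 9.607em

Step -1: 1.202 ÷ 1.414 = 0.850
Step 0: 1.202em
Step 1: 1.202 × 1.414 = 1.700
Step 2: 1.202 × 1.414² = 2.403
Step 3: 1.202 × 1.414³ = 3.398
Step 4: 1.202 × 1.414⁴ = 4.805
Step 5: 1.202 × 1.414⁵ = 6.794
Step 6: 1.202 × 1.414⁶ = 9.607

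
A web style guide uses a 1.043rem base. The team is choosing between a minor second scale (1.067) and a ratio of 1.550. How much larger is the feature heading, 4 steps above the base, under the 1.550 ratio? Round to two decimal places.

4.67rem

Minor second: 1.043 × 1.067⁴ = 1.3519rem
At 1.550: 1.043 × 1.550⁴ = 6.0202rem
Difference: 6.0202 − 1.3519 = 4.6683rem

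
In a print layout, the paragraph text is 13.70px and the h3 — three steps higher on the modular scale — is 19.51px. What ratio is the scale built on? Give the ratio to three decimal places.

1.125

r³ = 19.51 / 13.70, so r = (19.51/13.70)^(1/3).
r = 1.4241^(1/3) ≈ 1.1251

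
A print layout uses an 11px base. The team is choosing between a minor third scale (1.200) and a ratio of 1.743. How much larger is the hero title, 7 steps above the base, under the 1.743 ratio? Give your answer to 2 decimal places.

498.20px

Minor third: 11.0 × 1.200⁷ = 39.4150px
At 1.743: 11.0 × 1.743⁷ = 537.6187px
Difference: 537.6187 − 39.4150 = 498.2037px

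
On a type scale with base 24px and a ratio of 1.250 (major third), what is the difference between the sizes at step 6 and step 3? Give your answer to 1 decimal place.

44.7px

Step 3: 24.0 × 1.250³ = 46.875px
Step 6: 24.0 × 1.250⁶ = 91.553px
Difference: 91.553 − 46.875 = 44.678px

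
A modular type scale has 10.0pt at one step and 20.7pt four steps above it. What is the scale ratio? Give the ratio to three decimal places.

The ratio satisfies 10.0 × r⁴ = 20.7, so r = (20.7 / 10.0)^(1/4).
r = 2.0700^(1/4) ≈ 1.1995

1.199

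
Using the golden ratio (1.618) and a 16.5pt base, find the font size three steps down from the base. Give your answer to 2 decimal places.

3.90pt

A modular type scale is a geometric sequence: sizeₙ = base × rⁿ.
16.5 ÷ 1.618³ = 16.5 ÷ 4.23580 ≈ 3.90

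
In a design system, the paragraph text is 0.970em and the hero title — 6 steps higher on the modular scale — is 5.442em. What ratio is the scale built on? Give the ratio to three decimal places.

1.333

r⁶ = 5.442 / 0.970, so r = (5.442/0.970)^(1/6).
r = 5.6103^(1/6) ≈ 1.3330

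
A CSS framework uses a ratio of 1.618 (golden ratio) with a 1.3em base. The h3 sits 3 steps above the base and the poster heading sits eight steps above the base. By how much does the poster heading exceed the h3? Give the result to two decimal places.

Step 3: 1.3 × 1.618³ = 5.5065em
Step 8: 1.3 × 1.618⁸ = 61.0621em
Difference: 61.0621 − 5.5065 = 55.5556em

55.56em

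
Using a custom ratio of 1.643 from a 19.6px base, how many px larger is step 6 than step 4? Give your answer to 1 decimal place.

Step 4: 19.6 × 1.643⁴ = 142.826px
Step 6: 19.6 × 1.643⁶ = 385.551px
Difference: 385.551 − 142.826 = 242.725px

242.7px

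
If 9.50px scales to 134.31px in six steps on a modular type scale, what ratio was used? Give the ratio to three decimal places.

r⁶ = 134.31 / 9.50, so r = (134.31/9.50)^(1/6).
r = 14.1379^(1/6) ≈ 1.5550

1.555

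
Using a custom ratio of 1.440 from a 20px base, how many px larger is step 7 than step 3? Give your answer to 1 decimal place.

197.1px

Step 3: 20.0 × 1.440³ = 59.720px
Step 7: 20.0 × 1.440⁷ = 256.784px
Difference: 256.784 − 59.720 = 197.064px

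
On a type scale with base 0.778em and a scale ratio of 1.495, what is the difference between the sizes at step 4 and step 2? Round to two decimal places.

Step 2: 0.778 × 1.495² = 1.7388em
Step 4: 0.778 × 1.495⁴ = 3.8864em
Difference: 3.8864 − 1.7388 = 2.1476em

2.15em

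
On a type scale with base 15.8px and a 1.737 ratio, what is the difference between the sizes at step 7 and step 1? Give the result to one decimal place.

Step 1: 15.8 × 1.737 = 27.445px
Step 7: 15.8 × 1.737⁷ = 753.799px
Difference: 753.799 − 27.445 = 726.354px

726.4px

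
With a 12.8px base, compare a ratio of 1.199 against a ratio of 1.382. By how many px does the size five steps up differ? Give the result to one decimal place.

At 1.199: 12.8 × 1.199⁵ = 31.718px
At 1.382: 12.8 × 1.382⁵ = 64.528px
Difference: 64.528 − 31.718 = 32.810px

32.8px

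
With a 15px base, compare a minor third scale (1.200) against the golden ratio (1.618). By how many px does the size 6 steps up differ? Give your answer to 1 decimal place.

Minor third: 15.0 × 1.200⁶ = 44.790px
Golden ratio: 15.0 × 1.618⁶ = 269.130px
Difference: 269.130 − 44.790 = 224.340px

224.3px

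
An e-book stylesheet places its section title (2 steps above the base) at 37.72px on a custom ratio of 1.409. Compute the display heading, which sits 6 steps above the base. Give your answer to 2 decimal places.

37.72 × 1.409⁴ = 37.72 × 3.94134 ≈ 148.667

148.67px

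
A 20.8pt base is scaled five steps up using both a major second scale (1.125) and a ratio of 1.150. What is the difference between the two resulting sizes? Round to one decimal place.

Major second: 20.8 × 1.125⁵ = 37.482pt
At 1.150: 20.8 × 1.150⁵ = 41.836pt
Difference: 41.836 − 37.482 = 4.354pt

4.4pt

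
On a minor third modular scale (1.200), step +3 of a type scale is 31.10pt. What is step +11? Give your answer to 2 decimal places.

31.10 × 1.200⁸ = 31.10 × 4.29982 ≈ 133.724

133.72pt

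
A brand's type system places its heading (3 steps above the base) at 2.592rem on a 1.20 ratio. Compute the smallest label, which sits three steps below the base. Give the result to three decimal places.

0.868rem

Moving from step +3 to step -3 is 6 steps down, so divide by r⁶.
2.592 ÷ 1.20⁶ = 2.592 ÷ 2.98598 ≈ 0.868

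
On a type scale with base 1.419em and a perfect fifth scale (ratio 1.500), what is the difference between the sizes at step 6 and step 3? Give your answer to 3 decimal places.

11.374em

Step 3: 1.419 × 1.500³ = 4.78913em
Step 6: 1.419 × 1.500⁶ = 16.16330em
Difference: 16.16330 − 4.78913 = 11.37417em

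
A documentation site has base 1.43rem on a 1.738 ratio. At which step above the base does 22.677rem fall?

5

1.738ⁿ = 22.677 / 1.43 = 15.8580
n = ln(15.8580) / ln(1.738) = 2.7637 / 0.5527 ≈ 5.00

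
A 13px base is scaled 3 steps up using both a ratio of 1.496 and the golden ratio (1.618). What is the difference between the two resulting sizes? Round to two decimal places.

11.54px

At 1.496: 13.0 × 1.496³ = 43.5249px
Golden ratio: 13.0 × 1.618³ = 55.0654px
Difference: 55.0654 − 43.5249 = 11.5405px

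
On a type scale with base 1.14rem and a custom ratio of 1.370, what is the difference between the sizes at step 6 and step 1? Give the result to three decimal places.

5.976rem

Step 1: 1.14 × 1.370 = 1.56180rem
Step 6: 1.14 × 1.370⁶ = 7.53752rem
Difference: 7.53752 − 1.56180 = 5.97572rem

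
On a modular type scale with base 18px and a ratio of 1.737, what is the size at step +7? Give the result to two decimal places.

Each step on a modular scale multiplies by the ratio, so the size n steps from the base is base × ratioⁿ.
18.0 × 1.737⁷ = 18.0 × 47.70883 ≈ 858.76

858.76px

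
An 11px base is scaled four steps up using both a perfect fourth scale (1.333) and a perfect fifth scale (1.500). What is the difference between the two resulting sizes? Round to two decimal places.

Perfect fourth: 11.0 × 1.333⁴ = 34.7307px
Perfect fifth: 11.0 × 1.500⁴ = 55.6875px
Difference: 55.6875 − 34.7307 = 20.9568px

20.96px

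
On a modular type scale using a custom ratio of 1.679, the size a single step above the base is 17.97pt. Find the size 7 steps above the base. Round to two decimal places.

402.58pt

17.97 × 1.679⁶ = 17.97 × 22.40290 ≈ 402.580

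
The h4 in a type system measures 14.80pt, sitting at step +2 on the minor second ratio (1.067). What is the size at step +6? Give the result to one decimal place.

14.80 × 1.067⁴ = 14.80 × 1.29616 ≈ 19.183

19.2pt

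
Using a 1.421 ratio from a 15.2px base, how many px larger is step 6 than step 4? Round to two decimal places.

Step 4: 15.2 × 1.421⁴ = 61.9755px
Step 6: 15.2 × 1.421⁶ = 125.1434px
Difference: 125.1434 − 61.9755 = 63.1679px

63.17px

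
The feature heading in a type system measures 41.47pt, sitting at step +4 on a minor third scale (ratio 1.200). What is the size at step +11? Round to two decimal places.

148.59pt

41.47 × 1.200⁷ = 41.47 × 3.58318 ≈ 148.595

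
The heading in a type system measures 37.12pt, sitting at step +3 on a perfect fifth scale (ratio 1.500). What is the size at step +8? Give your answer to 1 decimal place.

281.9pt

37.12 × 1.500⁵ = 37.12 × 7.59375 ≈ 281.880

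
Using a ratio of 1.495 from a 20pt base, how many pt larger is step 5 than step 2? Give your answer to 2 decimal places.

Step 2: 20.0 × 1.495² = 44.7005pt
Step 5: 20.0 × 1.495⁵ = 149.3606pt
Difference: 149.3606 − 44.7005 = 104.6601pt

104.66pt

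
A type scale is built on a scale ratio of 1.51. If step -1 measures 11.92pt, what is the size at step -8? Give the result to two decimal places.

11.92 ÷ 1.51⁷ = 11.92 ÷ 17.89941 ≈ 0.666

0.67pt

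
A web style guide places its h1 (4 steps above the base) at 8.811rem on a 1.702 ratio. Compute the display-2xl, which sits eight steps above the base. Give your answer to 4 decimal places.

8.811 × 1.702⁴ = 8.811 × 8.39147 ≈ 73.9373

73.9373rem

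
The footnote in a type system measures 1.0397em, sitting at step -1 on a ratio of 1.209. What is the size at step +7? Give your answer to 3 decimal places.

1.0397 × 1.209⁸ = 1.0397 × 4.56468 ≈ 4.746

4.746em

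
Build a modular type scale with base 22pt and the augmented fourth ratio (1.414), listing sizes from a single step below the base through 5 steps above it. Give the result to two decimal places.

15.56pt, 22.00pt, 31.11pt, 43.99pt, 62.20pt, 87.95pt, 124.36pt

Step -1: 22.0 ÷ 1.414 = 15.56
Step 0: 22pt
Step 1: 22.0 × 1.414 = 31.11
Step 2: 22.0 × 1.414² = 43.99
Step 3: 22.0 × 1.414³ = 62.20
Step 4: 22.0 × 1.414⁴ = 87.95
Step 5: 22.0 × 1.414⁵ = 124.36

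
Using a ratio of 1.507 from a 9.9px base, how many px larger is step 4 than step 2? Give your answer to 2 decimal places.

28.58px

Step 2: 9.9 × 1.507² = 22.4834px
Step 4: 9.9 × 1.507⁴ = 51.0609px
Difference: 51.0609 − 22.4834 = 28.5775px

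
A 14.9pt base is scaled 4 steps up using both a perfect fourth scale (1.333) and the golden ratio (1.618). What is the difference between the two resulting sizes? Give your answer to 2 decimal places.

Perfect fourth: 14.9 × 1.333⁴ = 47.0443pt
Golden ratio: 14.9 × 1.618⁴ = 102.1175pt
Difference: 102.1175 − 47.0443 = 55.0732pt

55.07pt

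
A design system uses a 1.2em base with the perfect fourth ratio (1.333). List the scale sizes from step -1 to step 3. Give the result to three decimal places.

Step -1: 1.2 ÷ 1.333 = 0.900
Step 0: 1.2em
Step 1: 1.2 × 1.333 = 1.600
Step 2: 1.2 × 1.333² = 2.132
Step 3: 1.2 × 1.333³ = 2.842

0.900em, 1.200em, 1.600em, 2.132em, 2.842em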